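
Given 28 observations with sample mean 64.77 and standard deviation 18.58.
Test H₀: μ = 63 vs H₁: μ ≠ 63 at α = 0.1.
One-sample t-test:
H₀: μ = 63
H₁: μ ≠ 63
df = n - 1 = 27
t = (x̄ - μ₀) / (s/√n) = (64.77 - 63) / (18.58/√28) = 0.504
p-value = 0.6183

Since p-value > α = 0.1, we fail to reject H₀.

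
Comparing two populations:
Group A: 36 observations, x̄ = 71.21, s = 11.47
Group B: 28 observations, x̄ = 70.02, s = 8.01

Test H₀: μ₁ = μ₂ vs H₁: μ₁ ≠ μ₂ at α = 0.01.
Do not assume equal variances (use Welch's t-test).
Welch's two-sample t-test:
H₀: μ₁ = μ₂
H₁: μ₁ ≠ μ₂
s₁²/n₁ = 11.47²/36 = 3.6545,  s₂²/n₂ = 8.01²/28 = 2.2914
SE = √(s₁²/n₁ + s₂²/n₂) = √(3.6545 + 2.2914) = 2.4384
df (Welch-Satterthwaite) = (s₁²/n₁ + s₂²/n₂)² / [(s₁²/n₁)²/(n₁-1) + (s₂²/n₂)²/(n₂-1)] ≈ 61.37
t = (x̄₁ - x̄₂) / SE = (71.21 - 70.02) / 2.4384 = 1.19 / 2.4384 = 0.488
p-value = 0.6273

Since p-value > α = 0.01, we fail to reject H₀.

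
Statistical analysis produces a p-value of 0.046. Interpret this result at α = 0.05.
Since p = 0.046 < α = 0.05, reject H₀.
There is sufficient evidence to reject the null hypothesis; the result is statistically significant at the 0.05 level.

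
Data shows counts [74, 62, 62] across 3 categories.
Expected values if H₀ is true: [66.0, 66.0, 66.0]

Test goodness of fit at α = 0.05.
Chi-square goodness of fit test:
H₀: observed counts match expected distribution
H₁: observed counts differ from expected distribution
df = k - 1 = 2
χ² = Σ(O - E)²/E
   = (74 - 66.0)²/66.0 + (62 - 66.0)²/66.0 + (62 - 66.0)²/66.0
   = 0.970 + 0.242 + 0.242
   = 1.45
p-value = 0.4832

Since p-value > α = 0.05, we fail to reject H₀.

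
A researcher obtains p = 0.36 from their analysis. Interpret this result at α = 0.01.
Since p = 0.36 > α = 0.01, fail to reject H₀.
There is insufficient evidence to reject the null hypothesis; the result is not statistically significant at the 0.01 level.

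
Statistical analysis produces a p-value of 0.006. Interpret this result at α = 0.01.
Since p = 0.006 < α = 0.01, reject H₀.
There is sufficient evidence to reject the null hypothesis; the result is statistically significant at the 0.01 level.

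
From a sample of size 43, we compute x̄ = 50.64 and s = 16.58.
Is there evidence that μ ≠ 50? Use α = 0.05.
One-sample t-test:
H₀: μ = 50
H₁: μ ≠ 50
df = n - 1 = 42
t = (x̄ - μ₀) / (s/√n) = (50.64 - 50) / (16.58/√43) = 0.253
p-value = 0.8014

Since p-value > α = 0.05, we fail to reject H₀.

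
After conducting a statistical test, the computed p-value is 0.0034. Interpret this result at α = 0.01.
Since p = 0.0034 < α = 0.01, reject H₀.
There is sufficient evidence to reject the null hypothesis; the result is statistically significant at the 0.01 level.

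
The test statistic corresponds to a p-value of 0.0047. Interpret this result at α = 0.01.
Since p = 0.0047 < α = 0.01, reject H₀.
There is sufficient evidence to reject the null hypothesis; the result is statistically significant at the 0.01 level.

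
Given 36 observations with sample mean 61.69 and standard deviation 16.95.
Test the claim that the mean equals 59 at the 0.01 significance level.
One-sample t-test:
H₀: μ = 59
H₁: μ ≠ 59
df = n - 1 = 35
t = (x̄ - μ₀) / (s/√n) = (61.69 - 59) / (16.95/√36) = 0.952
p-value = 0.3475

Since p-value > α = 0.01, we fail to reject H₀.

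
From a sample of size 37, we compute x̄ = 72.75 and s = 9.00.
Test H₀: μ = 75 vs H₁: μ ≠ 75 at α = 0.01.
One-sample t-test:
H₀: μ = 75
H₁: μ ≠ 75
df = n - 1 = 36
t = (x̄ - μ₀) / (s/√n) = (72.75 - 75) / (9.00/√37) = -1.521
p-value = 0.1371

Since p-value > α = 0.01, we fail to reject H₀.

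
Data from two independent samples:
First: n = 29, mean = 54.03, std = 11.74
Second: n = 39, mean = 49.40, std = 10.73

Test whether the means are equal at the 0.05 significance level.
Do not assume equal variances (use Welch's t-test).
Welch's two-sample t-test:
H₀: μ₁ = μ₂
H₁: μ₁ ≠ μ₂
s₁²/n₁ = 11.74²/29 = 4.7527,  s₂²/n₂ = 10.73²/39 = 2.9521
SE = √(s₁²/n₁ + s₂²/n₂) = √(4.7527 + 2.9521) = 2.7758
df (Welch-Satterthwaite) = (s₁²/n₁ + s₂²/n₂)² / [(s₁²/n₁)²/(n₁-1) + (s₂²/n₂)²/(n₂-1)] ≈ 57.30
t = (x̄₁ - x̄₂) / SE = (54.03 - 49.40) / 2.7758 = 4.63 / 2.7758 = 1.668
p-value = 0.1008

Since p-value > α = 0.05, we fail to reject H₀.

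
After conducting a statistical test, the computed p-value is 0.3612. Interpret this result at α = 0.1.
Since p = 0.3612 > α = 0.1, fail to reject H₀.
There is insufficient evidence to reject the null hypothesis; the result is not statistically significant at the 0.1 level.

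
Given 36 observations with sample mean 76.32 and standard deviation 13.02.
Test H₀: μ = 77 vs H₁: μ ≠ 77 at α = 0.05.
One-sample t-test:
H₀: μ = 77
H₁: μ ≠ 77
df = n - 1 = 35
t = (x̄ - μ₀) / (s/√n) = (76.32 - 77) / (13.02/√36) = -0.313
p-value = 0.7559

Since p-value > α = 0.05, we fail to reject H₀.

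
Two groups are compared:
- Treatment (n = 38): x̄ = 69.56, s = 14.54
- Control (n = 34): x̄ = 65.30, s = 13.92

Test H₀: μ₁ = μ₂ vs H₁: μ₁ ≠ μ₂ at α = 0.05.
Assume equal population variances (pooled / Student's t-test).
Student's two-sample t-test (equal variances):
H₀: μ₁ = μ₂
H₁: μ₁ ≠ μ₂
df = n₁ + n₂ - 2 = 70
Pooled variance s_p² = [(n₁-1)s₁² + (n₂-1)s₂²] / (n₁ + n₂ - 2) = [(37)(14.54²) + (33)(13.92²)] / 70 = 203.0931
SE = √(s_p²(1/n₁ + 1/n₂)) = √(203.0931 × (1/38 + 1/34)) = 3.3642
t = (x̄₁ - x̄₂) / SE = (69.56 - 65.30) / 3.3642 = 4.26 / 3.3642 = 1.266
p-value = 0.2096

Since p-value > α = 0.05, we fail to reject H₀.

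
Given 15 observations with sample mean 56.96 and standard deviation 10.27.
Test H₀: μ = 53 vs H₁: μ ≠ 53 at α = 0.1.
One-sample t-test:
H₀: μ = 53
H₁: μ ≠ 53
df = n - 1 = 14
t = (x̄ - μ₀) / (s/√n) = (56.96 - 53) / (10.27/√15) = 1.493
p-value = 0.1575

Since p-value > α = 0.1, we fail to reject H₀.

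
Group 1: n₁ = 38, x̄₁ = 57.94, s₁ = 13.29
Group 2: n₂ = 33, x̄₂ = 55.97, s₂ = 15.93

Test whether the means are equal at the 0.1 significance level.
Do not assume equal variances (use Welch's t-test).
Welch's two-sample t-test:
H₀: μ₁ = μ₂
H₁: μ₁ ≠ μ₂
s₁²/n₁ = 13.29²/38 = 4.6480,  s₂²/n₂ = 15.93²/33 = 7.6898
SE = √(s₁²/n₁ + s₂²/n₂) = √(4.6480 + 7.6898) = 3.5125
df (Welch-Satterthwaite) = (s₁²/n₁ + s₂²/n₂)² / [(s₁²/n₁)²/(n₁-1) + (s₂²/n₂)²/(n₂-1)] ≈ 62.60
t = (x̄₁ - x̄₂) / SE = (57.94 - 55.97) / 3.5125 = 1.97 / 3.5125 = 0.561
p-value = 0.5769

Since p-value > α = 0.1, we fail to reject H₀.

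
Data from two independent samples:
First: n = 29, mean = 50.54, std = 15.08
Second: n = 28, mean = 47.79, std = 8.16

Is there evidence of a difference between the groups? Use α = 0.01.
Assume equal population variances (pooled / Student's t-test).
Student's two-sample t-test (equal variances):
H₀: μ₁ = μ₂
H₁: μ₁ ≠ μ₂
df = n₁ + n₂ - 2 = 55
Pooled variance s_p² = [(n₁-1)s₁² + (n₂-1)s₂²] / (n₁ + n₂ - 2) = [(28)(15.08²) + (27)(8.16²)] / 55 = 148.4580
SE = √(s_p²(1/n₁ + 1/n₂)) = √(148.4580 × (1/29 + 1/28)) = 3.2282
t = (x̄₁ - x̄₂) / SE = (50.54 - 47.79) / 3.2282 = 2.75 / 3.2282 = 0.852
p-value = 0.3980

Since p-value > α = 0.01, we fail to reject H₀.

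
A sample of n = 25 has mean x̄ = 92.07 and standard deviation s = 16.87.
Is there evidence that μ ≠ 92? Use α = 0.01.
One-sample t-test:
H₀: μ = 92
H₁: μ ≠ 92
df = n - 1 = 24
t = (x̄ - μ₀) / (s/√n) = (92.07 - 92) / (16.87/√25) = 0.021
p-value = 0.9836

Since p-value > α = 0.01, we fail to reject H₀.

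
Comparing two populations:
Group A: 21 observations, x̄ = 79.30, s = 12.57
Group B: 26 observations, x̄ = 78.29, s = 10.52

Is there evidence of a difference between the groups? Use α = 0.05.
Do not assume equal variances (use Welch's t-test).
Welch's two-sample t-test:
H₀: μ₁ = μ₂
H₁: μ₁ ≠ μ₂
s₁²/n₁ = 12.57²/21 = 7.5240,  s₂²/n₂ = 10.52²/26 = 4.2566
SE = √(s₁²/n₁ + s₂²/n₂) = √(7.5240 + 4.2566) = 3.4323
df (Welch-Satterthwaite) = (s₁²/n₁ + s₂²/n₂)² / [(s₁²/n₁)²/(n₁-1) + (s₂²/n₂)²/(n₂-1)] ≈ 39.04
t = (x̄₁ - x̄₂) / SE = (79.30 - 78.29) / 3.4323 = 1.01 / 3.4323 = 0.294
p-value = 0.7701

Since p-value > α = 0.05, we fail to reject H₀.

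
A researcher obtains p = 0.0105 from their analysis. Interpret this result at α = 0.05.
Since p = 0.0105 < α = 0.05, reject H₀.
There is sufficient evidence to reject the null hypothesis; the result is statistically significant at the 0.05 level.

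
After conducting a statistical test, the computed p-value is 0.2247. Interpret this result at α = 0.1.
Since p = 0.2247 > α = 0.1, fail to reject H₀.
There is insufficient evidence to reject the null hypothesis; the result is not statistically significant at the 0.1 level.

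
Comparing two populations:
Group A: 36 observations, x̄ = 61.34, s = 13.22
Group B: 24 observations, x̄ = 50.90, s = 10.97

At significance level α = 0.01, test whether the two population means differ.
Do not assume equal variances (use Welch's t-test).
Welch's two-sample t-test:
H₀: μ₁ = μ₂
H₁: μ₁ ≠ μ₂
s₁²/n₁ = 13.22²/36 = 4.8547,  s₂²/n₂ = 10.97²/24 = 5.0142
SE = √(s₁²/n₁ + s₂²/n₂) = √(4.8547 + 5.0142) = 3.1415
df (Welch-Satterthwaite) = (s₁²/n₁ + s₂²/n₂)² / [(s₁²/n₁)²/(n₁-1) + (s₂²/n₂)²/(n₂-1)] ≈ 55.13
t = (x̄₁ - x̄₂) / SE = (61.34 - 50.90) / 3.1415 = 10.44 / 3.1415 = 3.323
p-value = 0.0016

Since p-value < α = 0.01, we reject H₀.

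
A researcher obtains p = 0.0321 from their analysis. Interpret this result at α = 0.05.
Since p = 0.0321 < α = 0.05, reject H₀.
There is sufficient evidence to reject the null hypothesis; the result is statistically significant at the 0.05 level.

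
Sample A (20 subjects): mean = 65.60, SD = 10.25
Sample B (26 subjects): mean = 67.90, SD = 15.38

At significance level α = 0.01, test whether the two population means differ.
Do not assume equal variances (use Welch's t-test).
Welch's two-sample t-test:
H₀: μ₁ = μ₂
H₁: μ₁ ≠ μ₂
s₁²/n₁ = 10.25²/20 = 5.2531,  s₂²/n₂ = 15.38²/26 = 9.0979
SE = √(s₁²/n₁ + s₂²/n₂) = √(5.2531 + 9.0979) = 3.7883
df (Welch-Satterthwaite) = (s₁²/n₁ + s₂²/n₂)² / [(s₁²/n₁)²/(n₁-1) + (s₂²/n₂)²/(n₂-1)] ≈ 43.24
t = (x̄₁ - x̄₂) / SE = (65.60 - 67.90) / 3.7883 = -2.30 / 3.7883 = -0.607
p-value = 0.5469

Since p-value > α = 0.01, we fail to reject H₀.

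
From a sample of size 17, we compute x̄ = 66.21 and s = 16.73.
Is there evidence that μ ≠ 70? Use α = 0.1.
One-sample t-test:
H₀: μ = 70
H₁: μ ≠ 70
df = n - 1 = 16
t = (x̄ - μ₀) / (s/√n) = (66.21 - 70) / (16.73/√17) = -0.934
p-value = 0.3642

Since p-value > α = 0.1, we fail to reject H₀.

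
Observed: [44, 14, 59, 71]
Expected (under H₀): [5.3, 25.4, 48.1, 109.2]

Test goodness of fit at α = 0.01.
Chi-square goodness of fit test:
H₀: observed counts match expected distribution
H₁: observed counts differ from expected distribution
df = k - 1 = 3
χ² = Σ(O - E)²/E
   = (44 - 5.3)²/5.3 + (14 - 25.4)²/25.4 + (59 - 48.1)²/48.1 + (71 - 109.2)²/109.2
   = 282.583 + 5.117 + 2.470 + 13.363
   = 303.53
p-value < 0.0001

Since p-value < α = 0.01, we reject H₀.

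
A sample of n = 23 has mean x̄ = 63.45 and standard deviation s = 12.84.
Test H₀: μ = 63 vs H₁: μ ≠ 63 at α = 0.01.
One-sample t-test:
H₀: μ = 63
H₁: μ ≠ 63
df = n - 1 = 22
t = (x̄ - μ₀) / (s/√n) = (63.45 - 63) / (12.84/√23) = 0.168
p-value = 0.8681

Since p-value > α = 0.01, we fail to reject H₀.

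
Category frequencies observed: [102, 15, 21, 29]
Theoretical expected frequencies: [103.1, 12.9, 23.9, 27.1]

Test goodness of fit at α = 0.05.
Chi-square goodness of fit test:
H₀: observed counts match expected distribution
H₁: observed counts differ from expected distribution
df = k - 1 = 3
χ² = Σ(O - E)²/E
   = (102 - 103.1)²/103.1 + (15 - 12.9)²/12.9 + (21 - 23.9)²/23.9 + (29 - 27.1)²/27.1
   = 0.012 + 0.342 + 0.352 + 0.133
   = 0.84
p-value = 0.8402

Since p-value > α = 0.05, we fail to reject H₀.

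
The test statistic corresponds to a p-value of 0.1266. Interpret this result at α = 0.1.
Since p = 0.1266 > α = 0.1, fail to reject H₀.
There is insufficient evidence to reject the null hypothesis; the result is not statistically significant at the 0.1 level.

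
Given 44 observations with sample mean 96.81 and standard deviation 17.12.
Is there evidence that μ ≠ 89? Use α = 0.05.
One-sample t-test:
H₀: μ = 89
H₁: μ ≠ 89
df = n - 1 = 43
t = (x̄ - μ₀) / (s/√n) = (96.81 - 89) / (17.12/√44) = 3.026
p-value = 0.0042

Since p-value < α = 0.05, we reject H₀.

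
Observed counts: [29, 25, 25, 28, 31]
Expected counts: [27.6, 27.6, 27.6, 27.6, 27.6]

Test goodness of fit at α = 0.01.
Chi-square goodness of fit test:
H₀: observed counts match expected distribution
H₁: observed counts differ from expected distribution
df = k - 1 = 4
χ² = Σ(O - E)²/E
   = (29 - 27.6)²/27.6 + (25 - 27.6)²/27.6 + (25 - 27.6)²/27.6 + (28 - 27.6)²/27.6 + (31 - 27.6)²/27.6
   = 0.071 + 0.245 + 0.245 + 0.006 + 0.419
   = 0.99
p-value = 0.9120

Since p-value > α = 0.01, we fail to reject H₀.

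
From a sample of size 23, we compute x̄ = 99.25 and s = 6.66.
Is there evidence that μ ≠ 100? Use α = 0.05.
One-sample t-test:
H₀: μ = 100
H₁: μ ≠ 100
df = n - 1 = 22
t = (x̄ - μ₀) / (s/√n) = (99.25 - 100) / (6.66/√23) = -0.540
p-value = 0.5946

Since p-value > α = 0.05, we fail to reject H₀.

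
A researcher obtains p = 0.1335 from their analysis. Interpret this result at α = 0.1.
Since p = 0.1335 > α = 0.1, fail to reject H₀.
There is insufficient evidence to reject the null hypothesis; the result is not statistically significant at the 0.1 level.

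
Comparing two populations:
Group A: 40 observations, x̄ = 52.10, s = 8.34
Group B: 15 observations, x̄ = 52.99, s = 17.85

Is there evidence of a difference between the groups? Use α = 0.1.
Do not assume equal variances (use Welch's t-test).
Welch's two-sample t-test:
H₀: μ₁ = μ₂
H₁: μ₁ ≠ μ₂
s₁²/n₁ = 8.34²/40 = 1.7389,  s₂²/n₂ = 17.85²/15 = 21.2415
SE = √(s₁²/n₁ + s₂²/n₂) = √(1.7389 + 21.2415) = 4.7938
df (Welch-Satterthwaite) = (s₁²/n₁ + s₂²/n₂)² / [(s₁²/n₁)²/(n₁-1) + (s₂²/n₂)²/(n₂-1)] ≈ 16.35
t = (x̄₁ - x̄₂) / SE = (52.10 - 52.99) / 4.7938 = -0.89 / 4.7938 = -0.186
p-value = 0.8550

Since p-value > α = 0.1, we fail to reject H₀.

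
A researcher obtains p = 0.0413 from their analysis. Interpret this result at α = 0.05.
Since p = 0.0413 < α = 0.05, reject H₀.
There is sufficient evidence to reject the null hypothesis; the result is statistically significant at the 0.05 level.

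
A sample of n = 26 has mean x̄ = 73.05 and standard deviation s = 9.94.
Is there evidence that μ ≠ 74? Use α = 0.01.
One-sample t-test:
H₀: μ = 74
H₁: μ ≠ 74
df = n - 1 = 25
t = (x̄ - μ₀) / (s/√n) = (73.05 - 74) / (9.94/√26) = -0.487
p-value = 0.6303

Since p-value > α = 0.01, we fail to reject H₀.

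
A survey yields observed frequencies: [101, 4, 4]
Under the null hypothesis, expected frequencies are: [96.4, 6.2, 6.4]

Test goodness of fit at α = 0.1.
Chi-square goodness of fit test:
H₀: observed counts match expected distribution
H₁: observed counts differ from expected distribution
df = k - 1 = 2
χ² = Σ(O - E)²/E
   = (101 - 96.4)²/96.4 + (4 - 6.2)²/6.2 + (4 - 6.4)²/6.4
   = 0.220 + 0.781 + 0.900
   = 1.90
p-value = 0.3867

Since p-value > α = 0.1, we fail to reject H₀.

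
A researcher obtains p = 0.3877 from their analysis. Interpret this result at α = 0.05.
Since p = 0.3877 > α = 0.05, fail to reject H₀.
There is insufficient evidence to reject the null hypothesis; the result is not statistically significant at the 0.05 level.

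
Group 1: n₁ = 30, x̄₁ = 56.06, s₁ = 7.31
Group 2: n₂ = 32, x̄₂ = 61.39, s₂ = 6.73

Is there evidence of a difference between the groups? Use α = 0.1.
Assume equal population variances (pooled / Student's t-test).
Student's two-sample t-test (equal variances):
H₀: μ₁ = μ₂
H₁: μ₁ ≠ μ₂
df = n₁ + n₂ - 2 = 60
Pooled variance s_p² = [(n₁-1)s₁² + (n₂-1)s₂²] / (n₁ + n₂ - 2) = [(29)(7.31²) + (31)(6.73²)] / 60 = 49.2288
SE = √(s_p²(1/n₁ + 1/n₂)) = √(49.2288 × (1/30 + 1/32)) = 1.7831
t = (x̄₁ - x̄₂) / SE = (56.06 - 61.39) / 1.7831 = -5.33 / 1.7831 = -2.989
p-value = 0.0041

Since p-value < α = 0.1, we reject H₀.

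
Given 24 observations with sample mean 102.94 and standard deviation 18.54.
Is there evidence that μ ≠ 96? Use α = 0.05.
One-sample t-test:
H₀: μ = 96
H₁: μ ≠ 96
df = n - 1 = 23
t = (x̄ - μ₀) / (s/√n) = (102.94 - 96) / (18.54/√24) = 1.834
p-value = 0.0797

Since p-value > α = 0.05, we fail to reject H₀.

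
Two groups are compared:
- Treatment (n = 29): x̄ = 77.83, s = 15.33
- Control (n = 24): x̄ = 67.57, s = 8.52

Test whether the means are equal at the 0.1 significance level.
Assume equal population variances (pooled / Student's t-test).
Student's two-sample t-test (equal variances):
H₀: μ₁ = μ₂
H₁: μ₁ ≠ μ₂
df = n₁ + n₂ - 2 = 51
Pooled variance s_p² = [(n₁-1)s₁² + (n₂-1)s₂²] / (n₁ + n₂ - 2) = [(28)(15.33²) + (23)(8.52²)] / 51 = 161.7613
SE = √(s_p²(1/n₁ + 1/n₂)) = √(161.7613 × (1/29 + 1/24)) = 3.5097
t = (x̄₁ - x̄₂) / SE = (77.83 - 67.57) / 3.5097 = 10.26 / 3.5097 = 2.923
p-value = 0.0052

Since p-value < α = 0.1, we reject H₀.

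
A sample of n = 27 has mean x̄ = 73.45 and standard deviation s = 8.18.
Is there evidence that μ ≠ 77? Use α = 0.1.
One-sample t-test:
H₀: μ = 77
H₁: μ ≠ 77
df = n - 1 = 26
t = (x̄ - μ₀) / (s/√n) = (73.45 - 77) / (8.18/√27) = -2.255
p-value = 0.0328

Since p-value < α = 0.1, we reject H₀.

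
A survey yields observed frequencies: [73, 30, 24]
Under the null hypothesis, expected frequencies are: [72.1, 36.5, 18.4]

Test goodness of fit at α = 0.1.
Chi-square goodness of fit test:
H₀: observed counts match expected distribution
H₁: observed counts differ from expected distribution
df = k - 1 = 2
χ² = Σ(O - E)²/E
   = (73 - 72.1)²/72.1 + (30 - 36.5)²/36.5 + (24 - 18.4)²/18.4
   = 0.011 + 1.158 + 1.704
   = 2.87
p-value = 0.2377

Since p-value > α = 0.1, we fail to reject H₀.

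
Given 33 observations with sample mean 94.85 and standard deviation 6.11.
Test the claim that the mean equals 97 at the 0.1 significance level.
One-sample t-test:
H₀: μ = 97
H₁: μ ≠ 97
df = n - 1 = 32
t = (x̄ - μ₀) / (s/√n) = (94.85 - 97) / (6.11/√33) = -2.021
p-value = 0.0517

Since p-value < α = 0.1, we reject H₀.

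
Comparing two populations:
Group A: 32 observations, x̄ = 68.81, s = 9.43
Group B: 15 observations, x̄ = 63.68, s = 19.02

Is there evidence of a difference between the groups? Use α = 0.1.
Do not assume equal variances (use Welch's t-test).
Welch's two-sample t-test:
H₀: μ₁ = μ₂
H₁: μ₁ ≠ μ₂
s₁²/n₁ = 9.43²/32 = 2.7789,  s₂²/n₂ = 19.02²/15 = 24.1174
SE = √(s₁²/n₁ + s₂²/n₂) = √(2.7789 + 24.1174) = 5.1862
df (Welch-Satterthwaite) = (s₁²/n₁ + s₂²/n₂)² / [(s₁²/n₁)²/(n₁-1) + (s₂²/n₂)²/(n₂-1)] ≈ 17.31
t = (x̄₁ - x̄₂) / SE = (68.81 - 63.68) / 5.1862 = 5.13 / 5.1862 = 0.989
p-value = 0.3362

Since p-value > α = 0.1, we fail to reject H₀.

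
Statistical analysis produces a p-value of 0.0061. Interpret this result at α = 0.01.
Since p = 0.0061 < α = 0.01, reject H₀.
There is sufficient evidence to reject the null hypothesis; the result is statistically significant at the 0.01 level.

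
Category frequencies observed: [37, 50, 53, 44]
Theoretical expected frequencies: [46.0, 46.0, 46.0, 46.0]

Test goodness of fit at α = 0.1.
Chi-square goodness of fit test:
H₀: observed counts match expected distribution
H₁: observed counts differ from expected distribution
df = k - 1 = 3
χ² = Σ(O - E)²/E
   = (37 - 46.0)²/46.0 + (50 - 46.0)²/46.0 + (53 - 46.0)²/46.0 + (44 - 46.0)²/46.0
   = 1.761 + 0.348 + 1.065 + 0.087
   = 3.26
p-value = 0.3531

Since p-value > α = 0.1, we fail to reject H₀.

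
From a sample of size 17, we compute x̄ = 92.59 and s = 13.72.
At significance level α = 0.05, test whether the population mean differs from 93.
One-sample t-test:
H₀: μ = 93
H₁: μ ≠ 93
df = n - 1 = 16
t = (x̄ - μ₀) / (s/√n) = (92.59 - 93) / (13.72/√17) = -0.123
p-value = 0.9035

Since p-value > α = 0.05, we fail to reject H₀.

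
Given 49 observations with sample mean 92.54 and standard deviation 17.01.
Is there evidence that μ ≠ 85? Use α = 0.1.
One-sample t-test:
H₀: μ = 85
H₁: μ ≠ 85
df = n - 1 = 48
t = (x̄ - μ₀) / (s/√n) = (92.54 - 85) / (17.01/√49) = 3.103
p-value = 0.0032

Since p-value < α = 0.1, we reject H₀.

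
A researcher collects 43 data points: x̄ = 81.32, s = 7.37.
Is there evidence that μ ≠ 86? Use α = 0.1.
One-sample t-test:
H₀: μ = 86
H₁: μ ≠ 86
df = n - 1 = 42
t = (x̄ - μ₀) / (s/√n) = (81.32 - 86) / (7.37/√43) = -4.164
p-value = 0.0002

Since p-value < α = 0.1, we reject H₀.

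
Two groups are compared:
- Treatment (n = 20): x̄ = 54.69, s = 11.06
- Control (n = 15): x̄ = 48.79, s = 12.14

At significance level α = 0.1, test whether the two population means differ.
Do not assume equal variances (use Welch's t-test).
Welch's two-sample t-test:
H₀: μ₁ = μ₂
H₁: μ₁ ≠ μ₂
s₁²/n₁ = 11.06²/20 = 6.1162,  s₂²/n₂ = 12.14²/15 = 9.8253
SE = √(s₁²/n₁ + s₂²/n₂) = √(6.1162 + 9.8253) = 3.9927
df (Welch-Satterthwaite) = (s₁²/n₁ + s₂²/n₂)² / [(s₁²/n₁)²/(n₁-1) + (s₂²/n₂)²/(n₂-1)] ≈ 28.67
t = (x̄₁ - x̄₂) / SE = (54.69 - 48.79) / 3.9927 = 5.90 / 3.9927 = 1.478
p-value = 0.1504

Since p-value > α = 0.1, we fail to reject H₀.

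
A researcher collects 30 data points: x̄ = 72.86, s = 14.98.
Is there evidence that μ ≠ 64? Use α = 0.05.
One-sample t-test:
H₀: μ = 64
H₁: μ ≠ 64
df = n - 1 = 29
t = (x̄ - μ₀) / (s/√n) = (72.86 - 64) / (14.98/√30) = 3.240
p-value = 0.0030

Since p-value < α = 0.05, we reject H₀.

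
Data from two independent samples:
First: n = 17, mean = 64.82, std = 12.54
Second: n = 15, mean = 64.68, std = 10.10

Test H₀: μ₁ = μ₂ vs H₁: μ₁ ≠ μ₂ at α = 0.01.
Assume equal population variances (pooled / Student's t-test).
Student's two-sample t-test (equal variances):
H₀: μ₁ = μ₂
H₁: μ₁ ≠ μ₂
df = n₁ + n₂ - 2 = 30
Pooled variance s_p² = [(n₁-1)s₁² + (n₂-1)s₂²] / (n₁ + n₂ - 2) = [(16)(12.54²) + (14)(10.10²)] / 30 = 131.4722
SE = √(s_p²(1/n₁ + 1/n₂)) = √(131.4722 × (1/17 + 1/15)) = 4.0618
t = (x̄₁ - x̄₂) / SE = (64.82 - 64.68) / 4.0618 = 0.14 / 4.0618 = 0.034
p-value = 0.9727

Since p-value > α = 0.01, we fail to reject H₀.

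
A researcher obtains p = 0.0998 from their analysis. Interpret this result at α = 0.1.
Since p = 0.0998 < α = 0.1, reject H₀.
There is sufficient evidence to reject the null hypothesis; the result is statistically significant at the 0.1 level.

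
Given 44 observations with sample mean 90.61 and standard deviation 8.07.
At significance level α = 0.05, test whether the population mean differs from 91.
One-sample t-test:
H₀: μ = 91
H₁: μ ≠ 91
df = n - 1 = 43
t = (x̄ - μ₀) / (s/√n) = (90.61 - 91) / (8.07/√44) = -0.321
p-value = 0.7501

Since p-value > α = 0.05, we fail to reject H₀.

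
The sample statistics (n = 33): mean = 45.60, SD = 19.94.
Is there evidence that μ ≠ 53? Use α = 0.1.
One-sample t-test:
H₀: μ = 53
H₁: μ ≠ 53
df = n - 1 = 32
t = (x̄ - μ₀) / (s/√n) = (45.60 - 53) / (19.94/√33) = -2.132
p-value = 0.0408

Since p-value < α = 0.1, we reject H₀.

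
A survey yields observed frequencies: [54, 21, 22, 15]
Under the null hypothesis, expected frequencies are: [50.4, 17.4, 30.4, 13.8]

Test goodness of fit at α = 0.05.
Chi-square goodness of fit test:
H₀: observed counts match expected distribution
H₁: observed counts differ from expected distribution
df = k - 1 = 3
χ² = Σ(O - E)²/E
   = (54 - 50.4)²/50.4 + (21 - 17.4)²/17.4 + (22 - 30.4)²/30.4 + (15 - 13.8)²/13.8
   = 0.257 + 0.745 + 2.321 + 0.104
   = 3.43
p-value = 0.3303

Since p-value > α = 0.05, we fail to reject H₀.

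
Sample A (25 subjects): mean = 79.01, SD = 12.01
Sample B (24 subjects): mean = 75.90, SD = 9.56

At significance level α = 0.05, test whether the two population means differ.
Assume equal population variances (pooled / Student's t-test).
Student's two-sample t-test (equal variances):
H₀: μ₁ = μ₂
H₁: μ₁ ≠ μ₂
df = n₁ + n₂ - 2 = 47
Pooled variance s_p² = [(n₁-1)s₁² + (n₂-1)s₂²] / (n₁ + n₂ - 2) = [(24)(12.01²) + (23)(9.56²)] / 47 = 118.3790
SE = √(s_p²(1/n₁ + 1/n₂)) = √(118.3790 × (1/25 + 1/24)) = 3.1093
t = (x̄₁ - x̄₂) / SE = (79.01 - 75.90) / 3.1093 = 3.11 / 3.1093 = 1.000
p-value = 0.3223

Since p-value > α = 0.05, we fail to reject H₀.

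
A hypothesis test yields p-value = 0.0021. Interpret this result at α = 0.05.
Since p = 0.0021 < α = 0.05, reject H₀.
There is sufficient evidence to reject the null hypothesis; the result is statistically significant at the 0.05 level.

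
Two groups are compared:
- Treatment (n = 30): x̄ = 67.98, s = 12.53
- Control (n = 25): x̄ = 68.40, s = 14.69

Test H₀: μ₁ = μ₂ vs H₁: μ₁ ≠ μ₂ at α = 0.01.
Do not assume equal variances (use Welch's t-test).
Welch's two-sample t-test:
H₀: μ₁ = μ₂
H₁: μ₁ ≠ μ₂
s₁²/n₁ = 12.53²/30 = 5.2334,  s₂²/n₂ = 14.69²/25 = 8.6318
SE = √(s₁²/n₁ + s₂²/n₂) = √(5.2334 + 8.6318) = 3.7236
df (Welch-Satterthwaite) = (s₁²/n₁ + s₂²/n₂)² / [(s₁²/n₁)²/(n₁-1) + (s₂²/n₂)²/(n₂-1)] ≈ 47.48
t = (x̄₁ - x̄₂) / SE = (67.98 - 68.40) / 3.7236 = -0.42 / 3.7236 = -0.113
p-value = 0.9107

Since p-value > α = 0.01, we fail to reject H₀.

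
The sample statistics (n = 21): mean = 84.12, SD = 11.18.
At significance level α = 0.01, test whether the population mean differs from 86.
One-sample t-test:
H₀: μ = 86
H₁: μ ≠ 86
df = n - 1 = 20
t = (x̄ - μ₀) / (s/√n) = (84.12 - 86) / (11.18/√21) = -0.771
p-value = 0.4500

Since p-value > α = 0.01, we fail to reject H₀.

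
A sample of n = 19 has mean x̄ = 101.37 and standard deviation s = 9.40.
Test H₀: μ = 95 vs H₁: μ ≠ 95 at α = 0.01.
One-sample t-test:
H₀: μ = 95
H₁: μ ≠ 95
df = n - 1 = 18
t = (x̄ - μ₀) / (s/√n) = (101.37 - 95) / (9.40/√19) = 2.954
p-value = 0.0085

Since p-value < α = 0.01, we reject H₀.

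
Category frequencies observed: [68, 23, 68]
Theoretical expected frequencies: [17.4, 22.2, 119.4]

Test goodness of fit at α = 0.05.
Chi-square goodness of fit test:
H₀: observed counts match expected distribution
H₁: observed counts differ from expected distribution
df = k - 1 = 2
χ² = Σ(O - E)²/E
   = (68 - 17.4)²/17.4 + (23 - 22.2)²/22.2 + (68 - 119.4)²/119.4
   = 147.147 + 0.029 + 22.127
   = 169.30
p-value < 0.0001

Since p-value < α = 0.05, we reject H₀.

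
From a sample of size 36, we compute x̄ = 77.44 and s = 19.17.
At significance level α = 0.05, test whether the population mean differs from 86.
One-sample t-test:
H₀: μ = 86
H₁: μ ≠ 86
df = n - 1 = 35
t = (x̄ - μ₀) / (s/√n) = (77.44 - 86) / (19.17/√36) = -2.679
p-value = 0.0112

Since p-value < α = 0.05, we reject H₀.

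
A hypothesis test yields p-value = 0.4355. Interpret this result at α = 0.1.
Since p = 0.4355 > α = 0.1, fail to reject H₀.
There is insufficient evidence to reject the null hypothesis; the result is not statistically significant at the 0.1 level.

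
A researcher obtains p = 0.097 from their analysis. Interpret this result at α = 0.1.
Since p = 0.097 < α = 0.1, reject H₀.
There is sufficient evidence to reject the null hypothesis; the result is statistically significant at the 0.1 level.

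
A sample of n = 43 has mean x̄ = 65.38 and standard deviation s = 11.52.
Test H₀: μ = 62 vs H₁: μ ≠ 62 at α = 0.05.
One-sample t-test:
H₀: μ = 62
H₁: μ ≠ 62
df = n - 1 = 42
t = (x̄ - μ₀) / (s/√n) = (65.38 - 62) / (11.52/√43) = 1.924
p-value = 0.0612

Since p-value > α = 0.05, we fail to reject H₀.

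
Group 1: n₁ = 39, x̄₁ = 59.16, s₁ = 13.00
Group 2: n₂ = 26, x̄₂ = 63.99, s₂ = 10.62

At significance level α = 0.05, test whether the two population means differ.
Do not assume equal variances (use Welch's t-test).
Welch's two-sample t-test:
H₀: μ₁ = μ₂
H₁: μ₁ ≠ μ₂
s₁²/n₁ = 13.00²/39 = 4.3333,  s₂²/n₂ = 10.62²/26 = 4.3379
SE = √(s₁²/n₁ + s₂²/n₂) = √(4.3333 + 4.3379) = 2.9447
df (Welch-Satterthwaite) = (s₁²/n₁ + s₂²/n₂)² / [(s₁²/n₁)²/(n₁-1) + (s₂²/n₂)²/(n₂-1)] ≈ 60.30
t = (x̄₁ - x̄₂) / SE = (59.16 - 63.99) / 2.9447 = -4.83 / 2.9447 = -1.640
p-value = 0.1062

Since p-value > α = 0.05, we fail to reject H₀.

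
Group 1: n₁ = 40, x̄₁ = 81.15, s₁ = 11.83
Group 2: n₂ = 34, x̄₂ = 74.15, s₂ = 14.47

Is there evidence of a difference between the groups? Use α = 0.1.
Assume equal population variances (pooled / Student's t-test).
Student's two-sample t-test (equal variances):
H₀: μ₁ = μ₂
H₁: μ₁ ≠ μ₂
df = n₁ + n₂ - 2 = 72
Pooled variance s_p² = [(n₁-1)s₁² + (n₂-1)s₂²] / (n₁ + n₂ - 2) = [(39)(11.83²) + (33)(14.47²)] / 72 = 171.7719
SE = √(s_p²(1/n₁ + 1/n₂)) = √(171.7719 × (1/40 + 1/34)) = 3.0572
t = (x̄₁ - x̄₂) / SE = (81.15 - 74.15) / 3.0572 = 7.00 / 3.0572 = 2.290
p-value = 0.0250

Since p-value < α = 0.1, we reject H₀.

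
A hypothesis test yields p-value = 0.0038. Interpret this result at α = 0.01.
Since p = 0.0038 < α = 0.01, reject H₀.
There is sufficient evidence to reject the null hypothesis; the result is statistically significant at the 0.01 level.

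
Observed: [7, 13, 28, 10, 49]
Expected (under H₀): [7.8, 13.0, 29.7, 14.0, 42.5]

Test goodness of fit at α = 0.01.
Chi-square goodness of fit test:
H₀: observed counts match expected distribution
H₁: observed counts differ from expected distribution
df = k - 1 = 4
χ² = Σ(O - E)²/E
   = (7 - 7.8)²/7.8 + (13 - 13.0)²/13.0 + (28 - 29.7)²/29.7 + (10 - 14.0)²/14.0 + (49 - 42.5)²/42.5
   = 0.082 + 0.000 + 0.097 + 1.143 + 0.994
   = 2.32
p-value = 0.6778

Since p-value > α = 0.01, we fail to reject H₀.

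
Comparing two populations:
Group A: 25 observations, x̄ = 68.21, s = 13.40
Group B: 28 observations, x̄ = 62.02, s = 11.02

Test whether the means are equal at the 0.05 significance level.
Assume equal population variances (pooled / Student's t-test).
Student's two-sample t-test (equal variances):
H₀: μ₁ = μ₂
H₁: μ₁ ≠ μ₂
df = n₁ + n₂ - 2 = 51
Pooled variance s_p² = [(n₁-1)s₁² + (n₂-1)s₂²] / (n₁ + n₂ - 2) = [(24)(13.40²) + (27)(11.02²)] / 51 = 148.7908
SE = √(s_p²(1/n₁ + 1/n₂)) = √(148.7908 × (1/25 + 1/28)) = 3.3564
t = (x̄₁ - x̄₂) / SE = (68.21 - 62.02) / 3.3564 = 6.19 / 3.3564 = 1.844
p-value = 0.0710

Since p-value > α = 0.05, we fail to reject H₀.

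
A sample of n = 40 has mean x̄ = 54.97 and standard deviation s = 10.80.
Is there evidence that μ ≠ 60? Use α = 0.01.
One-sample t-test:
H₀: μ = 60
H₁: μ ≠ 60
df = n - 1 = 39
t = (x̄ - μ₀) / (s/√n) = (54.97 - 60) / (10.80/√40) = -2.946
p-value = 0.0054

Since p-value < α = 0.01, we reject H₀.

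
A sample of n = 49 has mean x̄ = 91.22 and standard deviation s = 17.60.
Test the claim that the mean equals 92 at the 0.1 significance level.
One-sample t-test:
H₀: μ = 92
H₁: μ ≠ 92
df = n - 1 = 48
t = (x̄ - μ₀) / (s/√n) = (91.22 - 92) / (17.60/√49) = -0.310
p-value = 0.7577

Since p-value > α = 0.1, we fail to reject H₀.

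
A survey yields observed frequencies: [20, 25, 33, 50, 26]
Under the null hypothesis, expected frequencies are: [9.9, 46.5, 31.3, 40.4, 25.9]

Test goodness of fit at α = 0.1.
Chi-square goodness of fit test:
H₀: observed counts match expected distribution
H₁: observed counts differ from expected distribution
df = k - 1 = 4
χ² = Σ(O - E)²/E
   = (20 - 9.9)²/9.9 + (25 - 46.5)²/46.5 + (33 - 31.3)²/31.3 + (50 - 40.4)²/40.4 + (26 - 25.9)²/25.9
   = 10.304 + 9.941 + 0.092 + 2.281 + 0.000
   = 22.62
p-value = 0.0002

Since p-value < α = 0.1, we reject H₀.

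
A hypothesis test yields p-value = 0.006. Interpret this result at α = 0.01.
Since p = 0.006 < α = 0.01, reject H₀.
There is sufficient evidence to reject the null hypothesis; the result is statistically significant at the 0.01 level.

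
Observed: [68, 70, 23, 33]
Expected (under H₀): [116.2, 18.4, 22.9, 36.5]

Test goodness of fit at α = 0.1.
Chi-square goodness of fit test:
H₀: observed counts match expected distribution
H₁: observed counts differ from expected distribution
df = k - 1 = 3
χ² = Σ(O - E)²/E
   = (68 - 116.2)²/116.2 + (70 - 18.4)²/18.4 + (23 - 22.9)²/22.9 + (33 - 36.5)²/36.5
   = 19.993 + 144.704 + 0.000 + 0.336
   = 165.03
p-value < 0.0001

Since p-value < α = 0.1, we reject H₀.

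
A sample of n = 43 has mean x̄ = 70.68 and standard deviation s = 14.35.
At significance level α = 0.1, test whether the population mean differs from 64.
One-sample t-test:
H₀: μ = 64
H₁: μ ≠ 64
df = n - 1 = 42
t = (x̄ - μ₀) / (s/√n) = (70.68 - 64) / (14.35/√43) = 3.053
p-value = 0.0039

Since p-value < α = 0.1, we reject H₀.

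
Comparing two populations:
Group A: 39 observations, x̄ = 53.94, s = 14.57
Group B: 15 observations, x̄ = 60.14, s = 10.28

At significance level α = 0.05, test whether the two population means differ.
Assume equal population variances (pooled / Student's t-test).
Student's two-sample t-test (equal variances):
H₀: μ₁ = μ₂
H₁: μ₁ ≠ μ₂
df = n₁ + n₂ - 2 = 52
Pooled variance s_p² = [(n₁-1)s₁² + (n₂-1)s₂²] / (n₁ + n₂ - 2) = [(38)(14.57²) + (14)(10.28²)] / 52 = 183.5831
SE = √(s_p²(1/n₁ + 1/n₂)) = √(183.5831 × (1/39 + 1/15)) = 4.1166
t = (x̄₁ - x̄₂) / SE = (53.94 - 60.14) / 4.1166 = -6.20 / 4.1166 = -1.506
p-value = 0.1381

Since p-value > α = 0.05, we fail to reject H₀.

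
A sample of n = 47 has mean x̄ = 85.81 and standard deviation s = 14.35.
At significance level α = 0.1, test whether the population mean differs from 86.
One-sample t-test:
H₀: μ = 86
H₁: μ ≠ 86
df = n - 1 = 46
t = (x̄ - μ₀) / (s/√n) = (85.81 - 86) / (14.35/√47) = -0.091
p-value = 0.9281

Since p-value > α = 0.1, we fail to reject H₀.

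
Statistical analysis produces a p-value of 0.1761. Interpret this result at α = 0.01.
Since p = 0.1761 > α = 0.01, fail to reject H₀.
There is insufficient evidence to reject the null hypothesis; the result is not statistically significant at the 0.01 level.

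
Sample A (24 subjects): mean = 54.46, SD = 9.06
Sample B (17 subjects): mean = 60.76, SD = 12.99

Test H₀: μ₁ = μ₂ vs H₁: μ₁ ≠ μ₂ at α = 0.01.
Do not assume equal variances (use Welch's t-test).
Welch's two-sample t-test:
H₀: μ₁ = μ₂
H₁: μ₁ ≠ μ₂
s₁²/n₁ = 9.06²/24 = 3.4202,  s₂²/n₂ = 12.99²/17 = 9.9259
SE = √(s₁²/n₁ + s₂²/n₂) = √(3.4202 + 9.9259) = 3.6532
df (Welch-Satterthwaite) = (s₁²/n₁ + s₂²/n₂)² / [(s₁²/n₁)²/(n₁-1) + (s₂²/n₂)²/(n₂-1)] ≈ 26.72
t = (x̄₁ - x̄₂) / SE = (54.46 - 60.76) / 3.6532 = -6.30 / 3.6532 = -1.725
p-value = 0.0962

Since p-value > α = 0.01, we fail to reject H₀.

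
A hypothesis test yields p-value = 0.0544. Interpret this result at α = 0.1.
Since p = 0.0544 < α = 0.1, reject H₀.
There is sufficient evidence to reject the null hypothesis; the result is statistically significant at the 0.1 level.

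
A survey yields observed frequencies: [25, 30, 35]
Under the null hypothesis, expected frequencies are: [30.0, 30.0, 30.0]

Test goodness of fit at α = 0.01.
Chi-square goodness of fit test:
H₀: observed counts match expected distribution
H₁: observed counts differ from expected distribution
df = k - 1 = 2
χ² = Σ(O - E)²/E
   = (25 - 30.0)²/30.0 + (30 - 30.0)²/30.0 + (35 - 30.0)²/30.0
   = 0.833 + 0.000 + 0.833
   = 1.67
p-value = 0.4346

Since p-value > α = 0.01, we fail to reject H₀.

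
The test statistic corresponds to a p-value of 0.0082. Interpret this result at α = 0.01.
Since p = 0.0082 < α = 0.01, reject H₀.
There is sufficient evidence to reject the null hypothesis; the result is statistically significant at the 0.01 level.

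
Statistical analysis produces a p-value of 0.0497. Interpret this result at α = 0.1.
Since p = 0.0497 < α = 0.1, reject H₀.
There is sufficient evidence to reject the null hypothesis; the result is statistically significant at the 0.1 level.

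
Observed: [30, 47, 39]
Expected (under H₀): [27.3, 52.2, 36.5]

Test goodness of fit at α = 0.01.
Chi-square goodness of fit test:
H₀: observed counts match expected distribution
H₁: observed counts differ from expected distribution
df = k - 1 = 2
χ² = Σ(O - E)²/E
   = (30 - 27.3)²/27.3 + (47 - 52.2)²/52.2 + (39 - 36.5)²/36.5
   = 0.267 + 0.518 + 0.171
   = 0.96
p-value = 0.6199

Since p-value > α = 0.01, we fail to reject H₀.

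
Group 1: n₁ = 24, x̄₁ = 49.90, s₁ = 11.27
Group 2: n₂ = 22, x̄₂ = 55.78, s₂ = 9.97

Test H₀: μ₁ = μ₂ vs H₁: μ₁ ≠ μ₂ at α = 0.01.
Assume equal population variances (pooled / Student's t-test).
Student's two-sample t-test (equal variances):
H₀: μ₁ = μ₂
H₁: μ₁ ≠ μ₂
df = n₁ + n₂ - 2 = 44
Pooled variance s_p² = [(n₁-1)s₁² + (n₂-1)s₂²] / (n₁ + n₂ - 2) = [(23)(11.27²) + (21)(9.97²)] / 44 = 113.8344
SE = √(s_p²(1/n₁ + 1/n₂)) = √(113.8344 × (1/24 + 1/22)) = 3.1492
t = (x̄₁ - x̄₂) / SE = (49.90 - 55.78) / 3.1492 = -5.88 / 3.1492 = -1.867
p-value = 0.0686

Since p-value > α = 0.01, we fail to reject H₀.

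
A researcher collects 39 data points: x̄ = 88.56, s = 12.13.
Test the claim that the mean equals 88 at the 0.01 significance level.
One-sample t-test:
H₀: μ = 88
H₁: μ ≠ 88
df = n - 1 = 38
t = (x̄ - μ₀) / (s/√n) = (88.56 - 88) / (12.13/√39) = 0.288
p-value = 0.7747

Since p-value > α = 0.01, we fail to reject H₀.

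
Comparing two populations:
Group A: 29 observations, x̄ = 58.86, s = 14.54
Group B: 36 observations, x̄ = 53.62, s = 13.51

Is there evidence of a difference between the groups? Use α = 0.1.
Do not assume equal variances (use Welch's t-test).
Welch's two-sample t-test:
H₀: μ₁ = μ₂
H₁: μ₁ ≠ μ₂
s₁²/n₁ = 14.54²/29 = 7.2901,  s₂²/n₂ = 13.51²/36 = 5.0700
SE = √(s₁²/n₁ + s₂²/n₂) = √(7.2901 + 5.0700) = 3.5157
df (Welch-Satterthwaite) = (s₁²/n₁ + s₂²/n₂)² / [(s₁²/n₁)²/(n₁-1) + (s₂²/n₂)²/(n₂-1)] ≈ 58.03
t = (x̄₁ - x̄₂) / SE = (58.86 - 53.62) / 3.5157 = 5.24 / 3.5157 = 1.490
p-value = 0.1415

Since p-value > α = 0.1, we fail to reject H₀.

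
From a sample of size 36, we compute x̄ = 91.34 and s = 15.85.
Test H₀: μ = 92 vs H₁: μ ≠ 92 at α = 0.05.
One-sample t-test:
H₀: μ = 92
H₁: μ ≠ 92
df = n - 1 = 35
t = (x̄ - μ₀) / (s/√n) = (91.34 - 92) / (15.85/√36) = -0.250
p-value = 0.8042

Since p-value > α = 0.05, we fail to reject H₀.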